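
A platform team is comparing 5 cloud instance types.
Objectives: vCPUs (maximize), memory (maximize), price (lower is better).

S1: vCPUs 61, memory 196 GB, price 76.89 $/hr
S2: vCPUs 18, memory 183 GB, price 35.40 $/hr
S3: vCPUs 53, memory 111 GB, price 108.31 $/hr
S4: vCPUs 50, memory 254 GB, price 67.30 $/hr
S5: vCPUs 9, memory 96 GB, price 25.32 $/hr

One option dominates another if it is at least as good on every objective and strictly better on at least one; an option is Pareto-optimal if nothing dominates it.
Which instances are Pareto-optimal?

S1: not dominated (best vCPUs).
S2: not dominated.
S3: dominated by S1 (vCPUs 61≥53, memory 196≥111, price 76.89≤108.31).
S4: not dominated (best memory).
S5: not dominated (best price).

S1, S2, S4, S5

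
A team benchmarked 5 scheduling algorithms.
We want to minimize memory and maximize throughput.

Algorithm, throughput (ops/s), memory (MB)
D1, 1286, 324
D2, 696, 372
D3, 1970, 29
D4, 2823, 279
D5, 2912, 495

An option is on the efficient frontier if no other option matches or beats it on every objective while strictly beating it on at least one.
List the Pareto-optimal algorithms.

D3, D4, D5

D1: dominated by D3 (throughput 1970≥1286, memory 29≤324).
D2: dominated by D1 (throughput 1286≥696, memory 324≤372).
D3: not dominated (best memory).
D4: not dominated.
D5: not dominated (best throughput).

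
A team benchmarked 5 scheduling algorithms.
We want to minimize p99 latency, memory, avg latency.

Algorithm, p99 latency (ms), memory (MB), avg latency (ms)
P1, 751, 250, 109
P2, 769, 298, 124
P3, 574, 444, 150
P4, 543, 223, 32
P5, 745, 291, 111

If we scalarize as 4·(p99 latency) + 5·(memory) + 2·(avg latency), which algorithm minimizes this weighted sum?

P1: 4·751 + 5·250 + 2·109 = 4472
P2: 4·769 + 5·298 + 2·124 = 4814
P3: 4·574 + 5·444 + 2·150 = 4816
P4: 4·543 + 5·223 + 2·32 = 3351
P5: 4·745 + 5·291 + 2·111 = 4657
Lowest: P4 at 3351.

P4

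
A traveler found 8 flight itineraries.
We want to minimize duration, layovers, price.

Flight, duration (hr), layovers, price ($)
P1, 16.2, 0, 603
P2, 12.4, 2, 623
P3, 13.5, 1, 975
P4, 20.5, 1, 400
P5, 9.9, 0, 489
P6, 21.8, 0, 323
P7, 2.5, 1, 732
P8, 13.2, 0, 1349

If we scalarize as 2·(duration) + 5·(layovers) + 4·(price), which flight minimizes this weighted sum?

P6

P1: 2·16.2 + 5·0 + 4·603 = 2444.4
P2: 2·12.4 + 5·2 + 4·623 = 2526.8
P3: 2·13.5 + 5·1 + 4·975 = 3932.0
P4: 2·20.5 + 5·1 + 4·400 = 1646.0
P5: 2·9.9 + 5·0 + 4·489 = 1975.8
P6: 2·21.8 + 5·0 + 4·323 = 1335.6
P7: 2·2.5 + 5·1 + 4·732 = 2938.0
P8: 2·13.2 + 5·0 + 4·1349 = 5422.4
Lowest: P6 at 1335.6.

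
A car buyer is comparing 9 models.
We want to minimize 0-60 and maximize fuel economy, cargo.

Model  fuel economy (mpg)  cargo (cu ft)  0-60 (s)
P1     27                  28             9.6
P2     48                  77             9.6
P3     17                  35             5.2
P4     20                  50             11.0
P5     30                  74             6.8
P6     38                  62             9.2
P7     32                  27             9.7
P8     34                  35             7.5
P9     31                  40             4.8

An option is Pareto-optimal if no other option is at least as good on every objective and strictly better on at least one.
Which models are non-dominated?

P1: dominated by P2 (fuel economy 48≥27, cargo 77≥28, 0-60 9.6≤9.6).
P2: not dominated (best fuel economy).
P3: dominated by P9 (fuel economy 31≥17, cargo 40≥35, 0-60 4.8≤5.2).
P4: dominated by P2 (fuel economy 48≥20, cargo 77≥50, 0-60 9.6≤11.0).
P5: not dominated.
P6: not dominated.
P7: dominated by P2 (fuel economy 48≥32, cargo 77≥27, 0-60 9.6≤9.7).
P8: not dominated.
P9: not dominated (best 0-60).

P2, P5, P6, P8, P9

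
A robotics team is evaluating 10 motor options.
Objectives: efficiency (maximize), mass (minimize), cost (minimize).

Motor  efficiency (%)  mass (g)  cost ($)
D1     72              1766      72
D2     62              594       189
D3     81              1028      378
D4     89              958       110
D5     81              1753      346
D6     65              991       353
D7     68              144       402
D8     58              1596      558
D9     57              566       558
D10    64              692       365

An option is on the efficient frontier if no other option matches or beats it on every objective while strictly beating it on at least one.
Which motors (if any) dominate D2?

none

D1: worse on mass (1766 vs 594).
D3: worse on mass (1028 vs 594).
D4: worse on mass (958 vs 594).
D5: worse on mass (1753 vs 594).
D6: worse on mass (991 vs 594).
D7: worse on cost (402 vs 189).
D8: worse on efficiency (58 vs 62).
D9: worse on efficiency (57 vs 62).
D10: worse on mass (692 vs 594).
No option dominates D2.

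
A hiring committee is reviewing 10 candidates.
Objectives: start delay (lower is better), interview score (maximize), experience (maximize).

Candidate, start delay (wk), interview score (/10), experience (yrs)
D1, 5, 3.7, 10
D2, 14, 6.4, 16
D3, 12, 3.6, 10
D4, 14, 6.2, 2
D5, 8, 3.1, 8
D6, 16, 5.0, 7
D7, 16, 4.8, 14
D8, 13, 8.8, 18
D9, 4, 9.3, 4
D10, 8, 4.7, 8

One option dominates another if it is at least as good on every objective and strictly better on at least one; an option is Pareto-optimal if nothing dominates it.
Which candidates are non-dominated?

D1, D8, D9, D10

D1: not dominated.
D2: dominated by D8 (start delay 13≤14, interview score 8.8≥6.4, experience 18≥16).
D3: dominated by D1 (start delay 5≤12, interview score 3.7≥3.6, experience 10≥10).
D4: dominated by D2 (start delay 14≤14, interview score 6.4≥6.2, experience 16≥2).
D5: dominated by D1 (start delay 5≤8, interview score 3.7≥3.1, experience 10≥8).
D6: dominated by D2 (start delay 14≤16, interview score 6.4≥5.0, experience 16≥7).
D7: dominated by D2 (start delay 14≤16, interview score 6.4≥4.8, experience 16≥14).
D8: not dominated (best experience).
D9: not dominated (best start delay).
D10: not dominated.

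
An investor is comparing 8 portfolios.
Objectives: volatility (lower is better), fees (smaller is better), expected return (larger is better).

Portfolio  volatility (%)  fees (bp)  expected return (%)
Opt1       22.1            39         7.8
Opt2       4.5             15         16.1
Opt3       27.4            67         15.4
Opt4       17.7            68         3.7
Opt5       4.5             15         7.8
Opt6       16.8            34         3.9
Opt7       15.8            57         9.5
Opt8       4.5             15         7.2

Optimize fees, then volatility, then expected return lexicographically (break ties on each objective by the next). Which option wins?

Opt2

First minimize fees: best is 15, kept {Opt2, Opt5, Opt8}.
Then minimize volatility: best is 4.5, kept {Opt2, Opt5, Opt8}.
Then maximize expected return: best is 16.1, kept {Opt2}.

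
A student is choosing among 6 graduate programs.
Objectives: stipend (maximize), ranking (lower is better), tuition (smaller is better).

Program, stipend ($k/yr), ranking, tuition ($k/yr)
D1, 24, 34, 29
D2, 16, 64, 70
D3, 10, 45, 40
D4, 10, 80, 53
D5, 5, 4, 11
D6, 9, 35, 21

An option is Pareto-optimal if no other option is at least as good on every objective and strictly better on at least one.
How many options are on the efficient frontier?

D1: not dominated (best stipend).
D2: dominated by D1 (stipend 24≥16, ranking 34≤64, tuition 29≤70).
D3: dominated by D1 (stipend 24≥10, ranking 34≤45, tuition 29≤40).
D4: dominated by D1 (stipend 24≥10, ranking 34≤80, tuition 29≤53).
D5: not dominated (best ranking).
D6: not dominated.
Pareto-optimal: D1, D5, D6 → 3.

3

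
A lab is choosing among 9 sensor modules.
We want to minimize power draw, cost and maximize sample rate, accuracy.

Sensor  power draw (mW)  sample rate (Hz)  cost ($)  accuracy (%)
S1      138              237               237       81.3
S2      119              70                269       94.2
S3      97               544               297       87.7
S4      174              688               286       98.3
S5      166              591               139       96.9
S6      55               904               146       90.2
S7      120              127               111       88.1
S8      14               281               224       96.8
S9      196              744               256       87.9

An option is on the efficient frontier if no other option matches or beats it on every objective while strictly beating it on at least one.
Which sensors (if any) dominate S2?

S8

S8: power draw 14≤119, sample rate 281≥70, cost 224≤269, accuracy 96.8≥94.2 — dominates S2.
Others (S1, S3, S4, S5, S6, S7, S9) are each worse than S2 on at least one objective.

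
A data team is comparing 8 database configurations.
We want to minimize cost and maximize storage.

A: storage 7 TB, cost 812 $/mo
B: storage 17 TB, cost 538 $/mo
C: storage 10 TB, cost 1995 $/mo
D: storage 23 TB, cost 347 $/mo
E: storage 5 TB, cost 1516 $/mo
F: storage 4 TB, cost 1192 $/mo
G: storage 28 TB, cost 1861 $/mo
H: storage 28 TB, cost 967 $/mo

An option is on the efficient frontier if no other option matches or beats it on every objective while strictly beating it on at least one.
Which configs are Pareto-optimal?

A: dominated by B (storage 17≥7, cost 538≤812).
B: dominated by D (storage 23≥17, cost 347≤538).
C: dominated by B (storage 17≥10, cost 538≤1995).
D: not dominated (best cost).
E: dominated by A (storage 7≥5, cost 812≤1516).
F: dominated by A (storage 7≥4, cost 812≤1192).
G: dominated by H (storage 28≥28, cost 967≤1861).
H: not dominated.

D, H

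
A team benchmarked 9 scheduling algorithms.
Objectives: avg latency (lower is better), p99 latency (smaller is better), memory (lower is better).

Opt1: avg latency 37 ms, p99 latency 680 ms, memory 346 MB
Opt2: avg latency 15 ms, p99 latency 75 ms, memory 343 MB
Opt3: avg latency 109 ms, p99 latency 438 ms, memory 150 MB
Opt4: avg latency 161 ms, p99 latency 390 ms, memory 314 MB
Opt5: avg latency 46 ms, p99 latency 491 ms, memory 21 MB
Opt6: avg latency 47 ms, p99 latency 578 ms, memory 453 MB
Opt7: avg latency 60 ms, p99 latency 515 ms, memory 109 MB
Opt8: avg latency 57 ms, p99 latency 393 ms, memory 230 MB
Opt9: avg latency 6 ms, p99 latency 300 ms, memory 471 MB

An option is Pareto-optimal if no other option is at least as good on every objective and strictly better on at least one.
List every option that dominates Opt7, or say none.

Opt5: avg latency 46≤60, p99 latency 491≤515, memory 21≤109 — dominates Opt7.
Others (Opt1, Opt2, Opt3, Opt4, Opt6, Opt8, Opt9) are each worse than Opt7 on at least one objective.

Opt5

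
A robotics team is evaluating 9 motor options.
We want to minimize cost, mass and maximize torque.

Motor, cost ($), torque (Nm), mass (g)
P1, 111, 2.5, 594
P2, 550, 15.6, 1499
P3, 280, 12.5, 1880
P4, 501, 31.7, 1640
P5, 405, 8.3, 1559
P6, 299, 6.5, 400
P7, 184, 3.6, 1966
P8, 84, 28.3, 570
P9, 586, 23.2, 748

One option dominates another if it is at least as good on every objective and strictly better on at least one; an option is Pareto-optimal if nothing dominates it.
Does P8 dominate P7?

P8 vs P7: cost 84≤184, torque 28.3≥3.6, mass 570≤1966 — P8 is at least as good on every objective with at least one strict improvement.

Yes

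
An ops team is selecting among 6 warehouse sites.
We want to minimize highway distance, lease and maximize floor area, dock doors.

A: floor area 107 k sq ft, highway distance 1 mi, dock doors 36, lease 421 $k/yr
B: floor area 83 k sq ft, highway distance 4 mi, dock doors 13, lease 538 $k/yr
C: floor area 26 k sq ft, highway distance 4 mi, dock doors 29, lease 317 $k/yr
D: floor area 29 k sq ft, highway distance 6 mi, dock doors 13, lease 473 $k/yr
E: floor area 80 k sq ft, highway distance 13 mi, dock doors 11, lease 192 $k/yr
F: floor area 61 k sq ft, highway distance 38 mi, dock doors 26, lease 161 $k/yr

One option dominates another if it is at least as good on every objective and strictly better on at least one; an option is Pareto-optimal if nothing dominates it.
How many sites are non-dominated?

A: not dominated (best floor area).
B: dominated by A (floor area 107≥83, highway distance 1≤4, dock doors 36≥13, lease 421≤538).
C: not dominated.
D: dominated by A (floor area 107≥29, highway distance 1≤6, dock doors 36≥13, lease 421≤473).
E: not dominated.
F: not dominated (best lease).
Pareto-optimal: A, C, E, F → 4.

4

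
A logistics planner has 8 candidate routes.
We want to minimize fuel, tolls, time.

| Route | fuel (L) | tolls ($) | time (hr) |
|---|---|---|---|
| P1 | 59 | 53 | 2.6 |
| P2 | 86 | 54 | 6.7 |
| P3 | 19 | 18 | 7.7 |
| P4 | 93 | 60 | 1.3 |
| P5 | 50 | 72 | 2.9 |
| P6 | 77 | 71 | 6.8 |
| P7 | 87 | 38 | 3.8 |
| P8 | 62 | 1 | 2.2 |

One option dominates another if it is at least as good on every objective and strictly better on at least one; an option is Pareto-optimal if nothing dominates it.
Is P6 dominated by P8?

P8 vs P6: fuel 62≤77, tolls 1≤71, time 2.2≤6.8 — P8 is at least as good on every objective with at least one strict improvement.

Yes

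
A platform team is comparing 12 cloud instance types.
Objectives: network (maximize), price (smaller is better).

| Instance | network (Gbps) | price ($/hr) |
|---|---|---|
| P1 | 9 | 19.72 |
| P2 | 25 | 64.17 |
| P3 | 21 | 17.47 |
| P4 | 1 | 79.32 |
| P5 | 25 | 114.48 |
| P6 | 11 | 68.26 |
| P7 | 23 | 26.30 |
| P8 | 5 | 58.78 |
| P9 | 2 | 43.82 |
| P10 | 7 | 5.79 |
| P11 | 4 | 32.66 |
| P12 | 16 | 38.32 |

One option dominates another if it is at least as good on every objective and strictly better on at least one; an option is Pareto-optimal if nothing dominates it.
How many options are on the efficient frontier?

P1: dominated by P3 (network 21≥9, price 17.47≤19.72).
P2: not dominated.
P3: not dominated.
P4: dominated by P1 (network 9≥1, price 19.72≤79.32).
P5: dominated by P2 (network 25≥25, price 64.17≤114.48).
P6: dominated by P2 (network 25≥11, price 64.17≤68.26).
P7: not dominated.
P8: dominated by P1 (network 9≥5, price 19.72≤58.78).
P9: dominated by P1 (network 9≥2, price 19.72≤43.82).
P10: not dominated (best price).
P11: dominated by P1 (network 9≥4, price 19.72≤32.66).
P12: dominated by P3 (network 21≥16, price 17.47≤38.32).
Pareto-optimal: P2, P3, P7, P10 → 4.

4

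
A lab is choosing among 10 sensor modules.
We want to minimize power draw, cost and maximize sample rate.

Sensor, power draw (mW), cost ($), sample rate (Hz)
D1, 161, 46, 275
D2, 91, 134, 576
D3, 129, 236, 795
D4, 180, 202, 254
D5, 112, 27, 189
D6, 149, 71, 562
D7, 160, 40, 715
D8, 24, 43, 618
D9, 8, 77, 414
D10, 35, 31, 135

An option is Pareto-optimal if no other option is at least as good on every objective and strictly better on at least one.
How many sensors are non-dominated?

6

D1: dominated by D7 (power draw 160≤161, cost 40≤46, sample rate 715≥275).
D2: dominated by D8 (power draw 24≤91, cost 43≤134, sample rate 618≥576).
D3: not dominated (best sample rate).
D4: dominated by D1 (power draw 161≤180, cost 46≤202, sample rate 275≥254).
D5: not dominated (best cost).
D6: dominated by D8 (power draw 24≤149, cost 43≤71, sample rate 618≥562).
D7: not dominated.
D8: not dominated.
D9: not dominated (best power draw).
D10: not dominated.
Pareto-optimal: D3, D5, D7, D8, D9, D10 → 6.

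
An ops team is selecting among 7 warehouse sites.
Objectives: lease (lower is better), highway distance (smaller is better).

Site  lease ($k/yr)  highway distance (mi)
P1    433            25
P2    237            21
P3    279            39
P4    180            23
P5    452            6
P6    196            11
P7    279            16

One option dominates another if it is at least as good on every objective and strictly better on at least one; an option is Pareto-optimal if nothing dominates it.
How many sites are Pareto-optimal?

3

P1: dominated by P2 (lease 237≤433, highway distance 21≤25).
P2: dominated by P6 (lease 196≤237, highway distance 11≤21).
P3: dominated by P2 (lease 237≤279, highway distance 21≤39).
P4: not dominated (best lease).
P5: not dominated (best highway distance).
P6: not dominated.
P7: dominated by P6 (lease 196≤279, highway distance 11≤16).
Pareto-optimal: P4, P5, P6 → 3.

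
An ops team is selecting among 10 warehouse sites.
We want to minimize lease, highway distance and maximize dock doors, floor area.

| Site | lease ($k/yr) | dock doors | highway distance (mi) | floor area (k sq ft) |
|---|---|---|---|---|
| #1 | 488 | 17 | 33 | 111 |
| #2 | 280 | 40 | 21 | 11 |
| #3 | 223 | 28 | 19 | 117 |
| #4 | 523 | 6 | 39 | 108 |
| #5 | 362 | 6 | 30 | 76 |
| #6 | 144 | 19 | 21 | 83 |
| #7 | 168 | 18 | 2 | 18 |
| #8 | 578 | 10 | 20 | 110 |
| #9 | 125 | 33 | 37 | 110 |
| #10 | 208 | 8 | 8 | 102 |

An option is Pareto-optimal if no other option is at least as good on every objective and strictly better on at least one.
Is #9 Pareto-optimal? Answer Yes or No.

Yes

#1: worse on lease (488 vs 125).
#2: worse on lease (280 vs 125).
#3: worse on lease (223 vs 125).
#4: worse on lease (523 vs 125).
#5: worse on lease (362 vs 125).
#6: worse on lease (144 vs 125).
#7: worse on lease (168 vs 125).
#8: worse on lease (578 vs 125).
#10: worse on lease (208 vs 125).
No option is at least as good as #9 on every objective and strictly better on one.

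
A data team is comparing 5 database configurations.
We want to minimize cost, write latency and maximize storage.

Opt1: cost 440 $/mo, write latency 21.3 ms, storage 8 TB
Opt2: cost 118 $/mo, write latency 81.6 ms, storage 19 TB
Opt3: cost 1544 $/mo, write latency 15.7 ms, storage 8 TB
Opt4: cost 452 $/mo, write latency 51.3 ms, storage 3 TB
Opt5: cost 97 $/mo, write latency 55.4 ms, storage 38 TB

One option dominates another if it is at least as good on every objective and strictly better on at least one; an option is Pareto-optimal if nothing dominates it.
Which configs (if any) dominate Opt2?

Opt5: cost 97≤118, write latency 55.4≤81.6, storage 38≥19 — dominates Opt2.
Others (Opt1, Opt3, Opt4) are each worse than Opt2 on at least one objective.

Opt5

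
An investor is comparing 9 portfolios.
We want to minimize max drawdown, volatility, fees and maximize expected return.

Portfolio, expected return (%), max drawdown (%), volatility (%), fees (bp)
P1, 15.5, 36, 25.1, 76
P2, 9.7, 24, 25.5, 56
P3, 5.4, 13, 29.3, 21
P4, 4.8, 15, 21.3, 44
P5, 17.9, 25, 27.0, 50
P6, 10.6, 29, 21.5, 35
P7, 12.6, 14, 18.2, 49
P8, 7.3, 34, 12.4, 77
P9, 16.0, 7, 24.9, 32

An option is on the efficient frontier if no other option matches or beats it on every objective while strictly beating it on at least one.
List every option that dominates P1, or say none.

P9: expected return 16.0≥15.5, max drawdown 7≤36, volatility 24.9≤25.1, fees 32≤76 — dominates P1.
Others (P2, P3, P4, P5, P6, P7, P8) are each worse than P1 on at least one objective.

P9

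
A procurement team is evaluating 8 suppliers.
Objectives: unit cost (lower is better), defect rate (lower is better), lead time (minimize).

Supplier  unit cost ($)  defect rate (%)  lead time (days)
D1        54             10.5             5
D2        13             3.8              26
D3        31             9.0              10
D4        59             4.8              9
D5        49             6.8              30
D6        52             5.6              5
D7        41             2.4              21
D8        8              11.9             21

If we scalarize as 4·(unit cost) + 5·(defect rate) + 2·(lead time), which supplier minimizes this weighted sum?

D2

D1: 4·54 + 5·10.5 + 2·5 = 278.5
D2: 4·13 + 5·3.8 + 2·26 = 123.0
D3: 4·31 + 5·9.0 + 2·10 = 189.0
D4: 4·59 + 5·4.8 + 2·9 = 278.0
D5: 4·49 + 5·6.8 + 2·30 = 290.0
D6: 4·52 + 5·5.6 + 2·5 = 246.0
D7: 4·41 + 5·2.4 + 2·21 = 218.0
D8: 4·8 + 5·11.9 + 2·21 = 133.5
Lowest: D2 at 123.0.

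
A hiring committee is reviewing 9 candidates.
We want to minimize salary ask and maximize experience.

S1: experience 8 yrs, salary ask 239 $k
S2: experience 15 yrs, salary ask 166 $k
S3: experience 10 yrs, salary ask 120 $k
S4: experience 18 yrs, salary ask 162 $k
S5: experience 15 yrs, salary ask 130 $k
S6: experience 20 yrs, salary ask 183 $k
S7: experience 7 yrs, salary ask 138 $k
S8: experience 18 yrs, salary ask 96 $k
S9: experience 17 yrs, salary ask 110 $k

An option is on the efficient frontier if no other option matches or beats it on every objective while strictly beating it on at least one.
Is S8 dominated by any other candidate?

No

S1: worse on experience (8 vs 18).
S2: worse on experience (15 vs 18).
S3: worse on experience (10 vs 18).
S4: worse on salary ask (162 vs 96).
S5: worse on experience (15 vs 18).
S6: worse on salary ask (183 vs 96).
S7: worse on experience (7 vs 18).
S9: worse on experience (17 vs 18).
No option is at least as good as S8 on every objective and strictly better on one.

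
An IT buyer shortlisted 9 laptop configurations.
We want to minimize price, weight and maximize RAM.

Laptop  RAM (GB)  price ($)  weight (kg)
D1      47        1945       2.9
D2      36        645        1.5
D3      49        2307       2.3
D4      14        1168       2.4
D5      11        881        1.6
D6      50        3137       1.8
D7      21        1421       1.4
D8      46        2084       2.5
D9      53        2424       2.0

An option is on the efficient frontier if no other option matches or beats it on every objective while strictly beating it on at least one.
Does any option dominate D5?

D2 vs D5: RAM 36≥11, price 645≤881, weight 1.5≤1.6 — D2 is at least as good on every objective and strictly better on at least one, so D2 dominates D5.

Yes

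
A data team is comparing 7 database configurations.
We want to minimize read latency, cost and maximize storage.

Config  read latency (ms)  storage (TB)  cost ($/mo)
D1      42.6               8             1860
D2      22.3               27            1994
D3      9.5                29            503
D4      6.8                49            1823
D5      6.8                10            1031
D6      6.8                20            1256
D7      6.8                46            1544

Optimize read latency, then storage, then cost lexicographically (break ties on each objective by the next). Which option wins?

First minimize read latency: best is 6.8, kept {D4, D5, D6, D7}.
Then maximize storage: best is 49, kept {D4}.

D4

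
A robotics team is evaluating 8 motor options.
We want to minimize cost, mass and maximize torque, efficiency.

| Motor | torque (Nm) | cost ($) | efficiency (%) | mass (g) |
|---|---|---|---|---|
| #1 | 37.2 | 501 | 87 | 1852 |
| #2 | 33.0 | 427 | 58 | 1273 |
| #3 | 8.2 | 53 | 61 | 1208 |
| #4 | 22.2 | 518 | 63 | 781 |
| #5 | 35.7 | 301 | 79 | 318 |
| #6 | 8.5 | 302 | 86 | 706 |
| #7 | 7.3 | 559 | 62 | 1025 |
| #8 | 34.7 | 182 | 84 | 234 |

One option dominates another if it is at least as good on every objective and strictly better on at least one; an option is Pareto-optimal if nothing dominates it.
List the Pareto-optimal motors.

#1, #3, #5, #6, #8

#1: not dominated (best torque).
#2: dominated by #5 (torque 35.7≥33.0, cost 301≤427, efficiency 79≥58, mass 318≤1273).
#3: not dominated (best cost).
#4: dominated by #5 (torque 35.7≥22.2, cost 301≤518, efficiency 79≥63, mass 318≤781).
#5: not dominated.
#6: not dominated.
#7: dominated by #4 (torque 22.2≥7.3, cost 518≤559, efficiency 63≥62, mass 781≤1025).
#8: not dominated (best mass).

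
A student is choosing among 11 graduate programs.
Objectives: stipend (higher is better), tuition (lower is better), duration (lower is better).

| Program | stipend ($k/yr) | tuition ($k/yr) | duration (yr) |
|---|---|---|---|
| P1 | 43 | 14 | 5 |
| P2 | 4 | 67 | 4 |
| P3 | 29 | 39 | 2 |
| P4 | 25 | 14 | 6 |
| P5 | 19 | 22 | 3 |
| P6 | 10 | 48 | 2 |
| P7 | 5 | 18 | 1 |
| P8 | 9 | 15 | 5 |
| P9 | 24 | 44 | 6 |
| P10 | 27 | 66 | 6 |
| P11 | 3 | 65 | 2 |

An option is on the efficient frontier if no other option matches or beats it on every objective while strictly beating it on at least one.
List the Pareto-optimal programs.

P1, P3, P5, P7

P1: not dominated (best stipend).
P2: dominated by P3 (stipend 29≥4, tuition 39≤67, duration 2≤4).
P3: not dominated.
P4: dominated by P1 (stipend 43≥25, tuition 14≤14, duration 5≤6).
P5: not dominated.
P6: dominated by P3 (stipend 29≥10, tuition 39≤48, duration 2≤2).
P7: not dominated (best duration).
P8: dominated by P1 (stipend 43≥9, tuition 14≤15, duration 5≤5).
P9: dominated by P1 (stipend 43≥24, tuition 14≤44, duration 5≤6).
P10: dominated by P1 (stipend 43≥27, tuition 14≤66, duration 5≤6).
P11: dominated by P3 (stipend 29≥3, tuition 39≤65, duration 2≤2).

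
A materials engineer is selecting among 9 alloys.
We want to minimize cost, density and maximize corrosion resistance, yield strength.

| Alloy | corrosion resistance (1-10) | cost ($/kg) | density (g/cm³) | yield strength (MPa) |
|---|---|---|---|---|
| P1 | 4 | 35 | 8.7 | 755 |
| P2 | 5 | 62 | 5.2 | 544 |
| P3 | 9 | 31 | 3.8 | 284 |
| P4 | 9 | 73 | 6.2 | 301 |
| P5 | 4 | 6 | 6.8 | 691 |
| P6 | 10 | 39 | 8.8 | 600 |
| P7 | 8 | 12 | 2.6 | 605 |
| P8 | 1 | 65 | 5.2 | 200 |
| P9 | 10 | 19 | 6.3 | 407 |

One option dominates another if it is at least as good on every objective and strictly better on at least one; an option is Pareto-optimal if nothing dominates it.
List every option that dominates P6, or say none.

P1: worse on corrosion resistance (4 vs 10).
P2: worse on corrosion resistance (5 vs 10).
P3: worse on corrosion resistance (9 vs 10).
P4: worse on corrosion resistance (9 vs 10).
P5: worse on corrosion resistance (4 vs 10).
P7: worse on corrosion resistance (8 vs 10).
P8: worse on corrosion resistance (1 vs 10).
P9: worse on yield strength (407 vs 600).
No option dominates P6.

none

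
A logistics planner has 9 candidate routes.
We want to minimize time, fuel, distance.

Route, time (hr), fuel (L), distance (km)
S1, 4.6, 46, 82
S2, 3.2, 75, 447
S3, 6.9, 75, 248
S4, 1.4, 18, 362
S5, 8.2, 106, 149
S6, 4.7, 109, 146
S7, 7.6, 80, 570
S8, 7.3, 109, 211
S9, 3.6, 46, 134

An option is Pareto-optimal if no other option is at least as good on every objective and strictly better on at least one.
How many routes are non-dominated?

S1: not dominated (best distance).
S2: dominated by S4 (time 1.4≤3.2, fuel 18≤75, distance 362≤447).
S3: dominated by S1 (time 4.6≤6.9, fuel 46≤75, distance 82≤248).
S4: not dominated (best time).
S5: dominated by S1 (time 4.6≤8.2, fuel 46≤106, distance 82≤149).
S6: dominated by S1 (time 4.6≤4.7, fuel 46≤109, distance 82≤146).
S7: dominated by S1 (time 4.6≤7.6, fuel 46≤80, distance 82≤570).
S8: dominated by S1 (time 4.6≤7.3, fuel 46≤109, distance 82≤211).
S9: not dominated.
Pareto-optimal: S1, S4, S9 → 3.

3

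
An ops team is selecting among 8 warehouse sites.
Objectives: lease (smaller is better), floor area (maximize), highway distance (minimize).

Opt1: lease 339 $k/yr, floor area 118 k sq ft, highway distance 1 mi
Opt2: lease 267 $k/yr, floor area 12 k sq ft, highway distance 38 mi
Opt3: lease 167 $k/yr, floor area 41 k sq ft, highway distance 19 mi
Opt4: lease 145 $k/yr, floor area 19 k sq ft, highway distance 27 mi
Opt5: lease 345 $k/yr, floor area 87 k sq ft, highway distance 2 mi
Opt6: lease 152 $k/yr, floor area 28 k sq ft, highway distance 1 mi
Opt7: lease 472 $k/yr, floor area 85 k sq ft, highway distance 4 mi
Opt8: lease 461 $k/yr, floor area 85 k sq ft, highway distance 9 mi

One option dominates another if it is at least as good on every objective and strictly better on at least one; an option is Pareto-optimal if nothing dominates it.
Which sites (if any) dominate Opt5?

Opt1: lease 339≤345, floor area 118≥87, highway distance 1≤2 — dominates Opt5.
Others (Opt2, Opt3, Opt4, Opt6, Opt7, Opt8) are each worse than Opt5 on at least one objective.

Opt1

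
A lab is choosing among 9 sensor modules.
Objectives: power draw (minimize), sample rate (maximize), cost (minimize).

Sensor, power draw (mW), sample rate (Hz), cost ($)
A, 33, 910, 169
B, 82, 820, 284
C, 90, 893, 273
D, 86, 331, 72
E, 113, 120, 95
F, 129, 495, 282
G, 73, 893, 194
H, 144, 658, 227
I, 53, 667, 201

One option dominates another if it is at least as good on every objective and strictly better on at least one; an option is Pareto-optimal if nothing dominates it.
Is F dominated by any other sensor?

A vs F: power draw 33≤129, sample rate 910≥495, cost 169≤282 — A is at least as good on every objective and strictly better on at least one, so A dominates F.

Yes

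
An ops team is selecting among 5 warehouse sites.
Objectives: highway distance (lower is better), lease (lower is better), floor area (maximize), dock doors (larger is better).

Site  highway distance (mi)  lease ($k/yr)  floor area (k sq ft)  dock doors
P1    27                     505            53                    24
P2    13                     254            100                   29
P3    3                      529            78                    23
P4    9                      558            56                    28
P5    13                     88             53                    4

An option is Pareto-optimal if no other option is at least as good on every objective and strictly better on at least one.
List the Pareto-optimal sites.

P2, P3, P4, P5

P1: dominated by P2 (highway distance 13≤27, lease 254≤505, floor area 100≥53, dock doors 29≥24).
P2: not dominated (best floor area).
P3: not dominated (best highway distance).
P4: not dominated.
P5: not dominated (best lease).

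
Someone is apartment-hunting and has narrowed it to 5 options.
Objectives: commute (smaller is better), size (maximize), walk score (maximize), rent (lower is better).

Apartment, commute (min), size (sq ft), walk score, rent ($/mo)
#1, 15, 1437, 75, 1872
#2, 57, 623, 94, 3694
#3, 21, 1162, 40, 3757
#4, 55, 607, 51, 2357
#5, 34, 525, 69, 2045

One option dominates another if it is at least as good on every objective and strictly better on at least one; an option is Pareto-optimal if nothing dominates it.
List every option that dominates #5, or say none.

#1: commute 15≤34, size 1437≥525, walk score 75≥69, rent 1872≤2045 — dominates #5.
Others (#2, #3, #4) are each worse than #5 on at least one objective.

#1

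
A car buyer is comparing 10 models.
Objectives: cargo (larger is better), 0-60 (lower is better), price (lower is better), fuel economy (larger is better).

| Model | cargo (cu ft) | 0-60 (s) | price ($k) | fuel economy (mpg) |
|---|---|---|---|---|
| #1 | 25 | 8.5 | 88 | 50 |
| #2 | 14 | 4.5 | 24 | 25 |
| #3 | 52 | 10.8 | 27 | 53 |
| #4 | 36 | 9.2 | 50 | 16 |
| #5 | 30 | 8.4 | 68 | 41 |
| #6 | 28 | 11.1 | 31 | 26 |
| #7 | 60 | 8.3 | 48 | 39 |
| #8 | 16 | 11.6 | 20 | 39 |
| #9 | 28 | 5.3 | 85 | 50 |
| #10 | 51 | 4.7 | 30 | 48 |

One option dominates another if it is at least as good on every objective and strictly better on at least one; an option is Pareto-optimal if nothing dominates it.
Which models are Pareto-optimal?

#1: dominated by #9 (cargo 28≥25, 0-60 5.3≤8.5, price 85≤88, fuel economy 50≥50).
#2: not dominated (best 0-60).
#3: not dominated (best fuel economy).
#4: dominated by #7 (cargo 60≥36, 0-60 8.3≤9.2, price 48≤50, fuel economy 39≥16).
#5: dominated by #10 (cargo 51≥30, 0-60 4.7≤8.4, price 30≤68, fuel economy 48≥41).
#6: dominated by #3 (cargo 52≥28, 0-60 10.8≤11.1, price 27≤31, fuel economy 53≥26).
#7: not dominated (best cargo).
#8: not dominated (best price).
#9: not dominated.
#10: not dominated.

#2, #3, #7, #8, #9, #10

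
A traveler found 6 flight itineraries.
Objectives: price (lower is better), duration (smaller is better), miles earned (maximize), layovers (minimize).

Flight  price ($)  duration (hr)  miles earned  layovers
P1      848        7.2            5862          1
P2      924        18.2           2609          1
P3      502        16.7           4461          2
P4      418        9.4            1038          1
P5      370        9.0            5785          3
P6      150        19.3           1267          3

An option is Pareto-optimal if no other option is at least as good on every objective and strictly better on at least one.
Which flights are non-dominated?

P1: not dominated (best duration).
P2: dominated by P1 (price 848≤924, duration 7.2≤18.2, miles earned 5862≥2609, layovers 1≤1).
P3: not dominated.
P4: not dominated.
P5: not dominated.
P6: not dominated (best price).

P1, P3, P4, P5, P6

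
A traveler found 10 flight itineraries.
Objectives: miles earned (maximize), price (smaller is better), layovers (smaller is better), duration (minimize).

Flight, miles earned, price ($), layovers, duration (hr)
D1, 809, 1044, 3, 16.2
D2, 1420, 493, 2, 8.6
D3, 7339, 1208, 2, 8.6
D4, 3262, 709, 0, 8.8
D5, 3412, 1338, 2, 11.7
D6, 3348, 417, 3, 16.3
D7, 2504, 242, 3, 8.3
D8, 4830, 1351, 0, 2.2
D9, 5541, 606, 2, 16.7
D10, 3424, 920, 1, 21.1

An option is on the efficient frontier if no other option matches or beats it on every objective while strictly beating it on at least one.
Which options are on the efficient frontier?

D1: dominated by D2 (miles earned 1420≥809, price 493≤1044, layovers 2≤3, duration 8.6≤16.2).
D2: not dominated.
D3: not dominated (best miles earned).
D4: not dominated.
D5: dominated by D3 (miles earned 7339≥3412, price 1208≤1338, layovers 2≤2, duration 8.6≤11.7).
D6: not dominated.
D7: not dominated (best price).
D8: not dominated (best duration).
D9: not dominated.
D10: not dominated.

D2, D3, D4, D6, D7, D8, D9, D10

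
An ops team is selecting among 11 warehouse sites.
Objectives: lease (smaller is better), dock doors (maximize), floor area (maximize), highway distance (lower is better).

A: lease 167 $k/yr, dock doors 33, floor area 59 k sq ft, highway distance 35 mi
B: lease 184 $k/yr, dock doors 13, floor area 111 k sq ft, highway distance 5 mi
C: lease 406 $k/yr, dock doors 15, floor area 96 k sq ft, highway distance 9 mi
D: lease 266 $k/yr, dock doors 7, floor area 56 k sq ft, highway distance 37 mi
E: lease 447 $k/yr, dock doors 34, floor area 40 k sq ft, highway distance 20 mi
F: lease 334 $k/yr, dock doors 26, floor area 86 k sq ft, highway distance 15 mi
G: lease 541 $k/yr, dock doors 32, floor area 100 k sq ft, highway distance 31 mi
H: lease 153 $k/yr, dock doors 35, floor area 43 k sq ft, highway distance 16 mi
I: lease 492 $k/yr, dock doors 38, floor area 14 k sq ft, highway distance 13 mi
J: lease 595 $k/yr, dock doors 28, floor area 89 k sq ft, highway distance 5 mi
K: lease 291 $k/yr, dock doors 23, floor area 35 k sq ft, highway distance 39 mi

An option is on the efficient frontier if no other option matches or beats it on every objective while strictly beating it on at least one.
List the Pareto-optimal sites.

A, B, C, F, G, H, I, J

A: not dominated.
B: not dominated (best floor area).
C: not dominated.
D: dominated by A (lease 167≤266, dock doors 33≥7, floor area 59≥56, highway distance 35≤37).
E: dominated by H (lease 153≤447, dock doors 35≥34, floor area 43≥40, highway distance 16≤20).
F: not dominated.
G: not dominated.
H: not dominated (best lease).
I: not dominated (best dock doors).
J: not dominated.
K: dominated by A (lease 167≤291, dock doors 33≥23, floor area 59≥35, highway distance 35≤39).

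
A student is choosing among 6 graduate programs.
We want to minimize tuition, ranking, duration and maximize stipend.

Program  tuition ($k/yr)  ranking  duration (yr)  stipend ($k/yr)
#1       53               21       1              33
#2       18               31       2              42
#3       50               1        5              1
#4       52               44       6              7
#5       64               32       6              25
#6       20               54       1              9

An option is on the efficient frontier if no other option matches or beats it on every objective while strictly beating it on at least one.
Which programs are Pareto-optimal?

#1: not dominated.
#2: not dominated (best tuition).
#3: not dominated (best ranking).
#4: dominated by #2 (tuition 18≤52, ranking 31≤44, duration 2≤6, stipend 42≥7).
#5: dominated by #1 (tuition 53≤64, ranking 21≤32, duration 1≤6, stipend 33≥25).
#6: not dominated.

#1, #2, #3, #6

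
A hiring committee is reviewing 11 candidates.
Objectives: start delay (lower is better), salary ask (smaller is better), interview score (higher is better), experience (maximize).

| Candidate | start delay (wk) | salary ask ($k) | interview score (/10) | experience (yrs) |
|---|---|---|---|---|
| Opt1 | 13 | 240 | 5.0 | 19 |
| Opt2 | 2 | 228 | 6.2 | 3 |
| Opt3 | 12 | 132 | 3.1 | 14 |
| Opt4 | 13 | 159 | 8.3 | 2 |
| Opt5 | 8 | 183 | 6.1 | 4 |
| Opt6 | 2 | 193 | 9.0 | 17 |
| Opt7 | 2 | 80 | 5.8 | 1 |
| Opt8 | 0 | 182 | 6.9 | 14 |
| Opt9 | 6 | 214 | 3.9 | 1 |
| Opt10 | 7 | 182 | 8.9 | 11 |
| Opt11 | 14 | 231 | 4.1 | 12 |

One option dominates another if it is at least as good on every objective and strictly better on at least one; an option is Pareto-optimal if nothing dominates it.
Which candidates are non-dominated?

Opt1: not dominated (best experience).
Opt2: dominated by Opt6 (start delay 2≤2, salary ask 193≤228, interview score 9.0≥6.2, experience 17≥3).
Opt3: not dominated.
Opt4: not dominated.
Opt5: dominated by Opt8 (start delay 0≤8, salary ask 182≤183, interview score 6.9≥6.1, experience 14≥4).
Opt6: not dominated (best interview score).
Opt7: not dominated (best salary ask).
Opt8: not dominated (best start delay).
Opt9: dominated by Opt6 (start delay 2≤6, salary ask 193≤214, interview score 9.0≥3.9, experience 17≥1).
Opt10: not dominated.
Opt11: dominated by Opt6 (start delay 2≤14, salary ask 193≤231, interview score 9.0≥4.1, experience 17≥12).

Opt1, Opt3, Opt4, Opt6, Opt7, Opt8, Opt10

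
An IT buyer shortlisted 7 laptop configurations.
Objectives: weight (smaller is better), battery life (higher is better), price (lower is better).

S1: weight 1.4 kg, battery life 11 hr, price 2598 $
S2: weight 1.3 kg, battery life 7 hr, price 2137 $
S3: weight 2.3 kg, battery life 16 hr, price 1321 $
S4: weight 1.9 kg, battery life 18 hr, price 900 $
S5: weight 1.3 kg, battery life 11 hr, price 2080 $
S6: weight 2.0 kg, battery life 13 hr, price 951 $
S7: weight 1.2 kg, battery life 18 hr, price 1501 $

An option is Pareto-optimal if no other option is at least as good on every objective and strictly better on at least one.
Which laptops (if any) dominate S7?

S1: worse on weight (1.4 vs 1.2).
S2: worse on weight (1.3 vs 1.2).
S3: worse on weight (2.3 vs 1.2).
S4: worse on weight (1.9 vs 1.2).
S5: worse on weight (1.3 vs 1.2).
S6: worse on weight (2.0 vs 1.2).
No option dominates S7.

none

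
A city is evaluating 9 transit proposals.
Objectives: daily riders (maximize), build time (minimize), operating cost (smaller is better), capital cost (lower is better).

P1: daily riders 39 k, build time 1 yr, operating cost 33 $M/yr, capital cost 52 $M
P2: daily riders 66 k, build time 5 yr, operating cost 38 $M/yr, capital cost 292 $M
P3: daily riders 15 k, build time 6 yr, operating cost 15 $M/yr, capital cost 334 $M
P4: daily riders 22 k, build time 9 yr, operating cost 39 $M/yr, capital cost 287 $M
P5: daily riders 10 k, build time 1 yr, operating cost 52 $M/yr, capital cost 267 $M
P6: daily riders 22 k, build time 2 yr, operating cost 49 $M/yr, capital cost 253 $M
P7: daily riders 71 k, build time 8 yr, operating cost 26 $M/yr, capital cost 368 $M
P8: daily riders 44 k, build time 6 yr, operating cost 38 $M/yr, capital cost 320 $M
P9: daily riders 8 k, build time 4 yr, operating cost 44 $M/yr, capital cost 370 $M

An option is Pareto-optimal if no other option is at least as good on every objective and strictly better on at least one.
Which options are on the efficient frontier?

P1: not dominated (best capital cost).
P2: not dominated.
P3: not dominated (best operating cost).
P4: dominated by P1 (daily riders 39≥22, build time 1≤9, operating cost 33≤39, capital cost 52≤287).
P5: dominated by P1 (daily riders 39≥10, build time 1≤1, operating cost 33≤52, capital cost 52≤267).
P6: dominated by P1 (daily riders 39≥22, build time 1≤2, operating cost 33≤49, capital cost 52≤253).
P7: not dominated (best daily riders).
P8: dominated by P2 (daily riders 66≥44, build time 5≤6, operating cost 38≤38, capital cost 292≤320).
P9: dominated by P1 (daily riders 39≥8, build time 1≤4, operating cost 33≤44, capital cost 52≤370).

P1, P2, P3, P7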